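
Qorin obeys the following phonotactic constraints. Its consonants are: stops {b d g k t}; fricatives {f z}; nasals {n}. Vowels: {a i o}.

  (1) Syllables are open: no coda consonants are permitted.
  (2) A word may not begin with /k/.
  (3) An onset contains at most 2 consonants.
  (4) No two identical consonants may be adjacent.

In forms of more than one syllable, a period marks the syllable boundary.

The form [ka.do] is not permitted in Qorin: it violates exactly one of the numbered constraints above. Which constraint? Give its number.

[ka.do]: word begins with /k/.
This is a violation of constraint 2: "A word may not begin with /k/."
The remaining constraints (1, 3, 4) are satisfied.

2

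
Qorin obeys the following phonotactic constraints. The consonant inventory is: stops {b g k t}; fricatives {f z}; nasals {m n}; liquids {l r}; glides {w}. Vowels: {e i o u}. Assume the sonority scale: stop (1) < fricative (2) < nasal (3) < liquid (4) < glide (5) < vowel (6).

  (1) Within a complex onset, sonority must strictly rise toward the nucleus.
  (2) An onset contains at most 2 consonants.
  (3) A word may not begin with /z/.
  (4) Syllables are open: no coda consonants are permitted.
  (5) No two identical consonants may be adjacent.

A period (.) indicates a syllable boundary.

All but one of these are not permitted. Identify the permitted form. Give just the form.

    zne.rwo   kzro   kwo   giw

zne.rwo — violates constraint 3: word begins with /z/ → not permitted
kzro — violates constraint 2: syllable 1 onset /kzr/ has 3 consonants (> 2) → not permitted
kwo — σ1 onset /kw/ (1→5 rises), coda /∅/ ok → permitted
giw — violates constraint 4: syllable 1 coda /w/ has 1 consonant (> 0) → not permitted

kwo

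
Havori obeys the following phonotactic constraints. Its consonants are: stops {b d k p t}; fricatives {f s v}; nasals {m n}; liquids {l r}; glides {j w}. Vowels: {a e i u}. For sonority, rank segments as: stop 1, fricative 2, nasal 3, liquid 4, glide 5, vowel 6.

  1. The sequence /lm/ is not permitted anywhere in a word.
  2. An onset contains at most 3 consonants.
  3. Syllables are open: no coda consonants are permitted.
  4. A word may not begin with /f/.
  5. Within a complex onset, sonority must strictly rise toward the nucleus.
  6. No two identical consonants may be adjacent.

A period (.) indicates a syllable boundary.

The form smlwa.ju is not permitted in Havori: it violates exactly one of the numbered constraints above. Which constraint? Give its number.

smlwa.ju: syllable 1 onset /smlw/ has 4 consonants (> 3).
This is a violation of constraint 2: "An onset contains at most 3 consonants."
The remaining constraints (1, 3, 4, 5, 6) are satisfied.

2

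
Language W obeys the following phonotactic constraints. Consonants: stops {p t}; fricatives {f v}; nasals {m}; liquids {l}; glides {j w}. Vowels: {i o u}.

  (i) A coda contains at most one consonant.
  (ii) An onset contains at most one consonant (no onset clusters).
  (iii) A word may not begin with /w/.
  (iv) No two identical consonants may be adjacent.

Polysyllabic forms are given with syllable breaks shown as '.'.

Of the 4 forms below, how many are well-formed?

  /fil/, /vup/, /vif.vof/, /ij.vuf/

/fil/ — σ1 onset /f/, coda /l/ ok → well-formed
/vup/ — σ1 onset /v/, coda /p/ ok → well-formed
/vif.vof/ — σ1 onset /v/, coda /f/ ok; σ2 onset /v/, coda /f/ ok → well-formed
/ij.vuf/ — σ1 onset /∅/, coda /j/ ok; σ2 onset /v/, coda /f/ ok → well-formed
Well-formed: /fil/, /vup/, /vif.vof/, /ij.vuf/ → 4.

4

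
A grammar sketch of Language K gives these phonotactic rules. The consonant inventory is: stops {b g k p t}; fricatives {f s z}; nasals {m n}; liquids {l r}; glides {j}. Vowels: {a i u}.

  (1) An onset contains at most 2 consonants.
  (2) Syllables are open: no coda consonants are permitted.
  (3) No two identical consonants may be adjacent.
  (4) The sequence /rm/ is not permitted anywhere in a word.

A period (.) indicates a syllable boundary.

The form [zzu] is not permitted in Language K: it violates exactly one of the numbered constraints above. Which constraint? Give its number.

[zzu]: adjacent identical consonants /zz/.
This is a violation of constraint 3: "No two identical consonants may be adjacent."
The remaining constraints (1, 2, 4) are satisfied.

3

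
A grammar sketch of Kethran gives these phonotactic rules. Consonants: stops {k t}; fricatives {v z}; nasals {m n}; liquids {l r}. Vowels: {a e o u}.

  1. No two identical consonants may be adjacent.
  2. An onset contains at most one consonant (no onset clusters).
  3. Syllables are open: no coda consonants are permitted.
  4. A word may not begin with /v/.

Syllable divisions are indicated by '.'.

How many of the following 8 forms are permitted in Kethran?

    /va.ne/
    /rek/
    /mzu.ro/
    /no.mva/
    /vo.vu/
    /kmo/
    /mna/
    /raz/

0

/va.ne/ — violates constraint 4: word begins with /v/ → not permitted
/rek/ — violates constraint 3: syllable 1 coda /k/ has 1 consonant (> 0) → not permitted
/mzu.ro/ — violates constraint 2: syllable 1 onset /mz/ has 2 consonants (> 1) → not permitted
/no.mva/ — violates constraint 2: syllable 2 onset /mv/ has 2 consonants (> 1) → not permitted
/vo.vu/ — violates constraint 4: word begins with /v/ → not permitted
/kmo/ — violates constraint 2: syllable 1 onset /km/ has 2 consonants (> 1) → not permitted
/mna/ — violates constraint 2: syllable 1 onset /mn/ has 2 consonants (> 1) → not permitted
/raz/ — violates constraint 3: syllable 1 coda /z/ has 1 consonant (> 0) → not permitted
No form is permitted → 0.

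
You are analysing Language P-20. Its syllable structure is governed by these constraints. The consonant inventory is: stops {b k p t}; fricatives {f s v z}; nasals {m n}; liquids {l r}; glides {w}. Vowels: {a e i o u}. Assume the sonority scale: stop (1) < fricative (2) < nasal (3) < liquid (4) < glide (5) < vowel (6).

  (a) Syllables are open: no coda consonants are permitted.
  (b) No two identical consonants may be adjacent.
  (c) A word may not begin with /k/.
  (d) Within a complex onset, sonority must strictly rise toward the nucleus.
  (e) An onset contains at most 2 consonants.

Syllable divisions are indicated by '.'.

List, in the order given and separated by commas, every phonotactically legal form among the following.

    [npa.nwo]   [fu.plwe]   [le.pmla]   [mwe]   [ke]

[mwe]

[npa.nwo] — violates constraint (d): syllable 1 onset /np/: /n/ (nasal, 3) → /p/ (stop, 1) does not rise → phonotactically illegal
[fu.plwe] — violates constraint (e): syllable 2 onset /plw/ has 3 consonants (> 2) → phonotactically illegal
[le.pmla] — violates constraint (e): syllable 2 onset /pml/ has 3 consonants (> 2) → phonotactically illegal
[mwe] — σ1 onset /mw/ (3→5 rises), coda /∅/ ok → phonotactically legal
[ke] — violates constraint (c): word begins with /k/ → phonotactically illegal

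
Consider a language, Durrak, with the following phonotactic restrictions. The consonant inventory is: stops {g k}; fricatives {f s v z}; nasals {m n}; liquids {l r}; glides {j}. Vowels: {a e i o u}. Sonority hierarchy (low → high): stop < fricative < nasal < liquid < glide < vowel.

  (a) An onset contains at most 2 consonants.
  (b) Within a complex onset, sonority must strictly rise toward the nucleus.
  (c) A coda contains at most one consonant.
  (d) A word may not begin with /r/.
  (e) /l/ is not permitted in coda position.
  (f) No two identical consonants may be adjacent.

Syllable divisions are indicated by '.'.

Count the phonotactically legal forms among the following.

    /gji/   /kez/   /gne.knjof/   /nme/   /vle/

/gji/ — σ1 onset /gj/ (1→5 rises), coda /∅/ ok → phonotactically legal
/kez/ — σ1 onset /k/, coda /z/ ok → phonotactically legal
/gne.knjof/ — violates constraint (a): syllable 2 onset /knj/ has 3 consonants (> 2) → phonotactically illegal
/nme/ — violates constraint (b): syllable 1 onset /nm/: /n/ (nasal, 3) → /m/ (nasal, 3) does not rise → phonotactically illegal
/vle/ — σ1 onset /vl/ (2→4 rises), coda /∅/ ok → phonotactically legal
Phonotactically legal: /gji/, /kez/, /vle/ → 3.

3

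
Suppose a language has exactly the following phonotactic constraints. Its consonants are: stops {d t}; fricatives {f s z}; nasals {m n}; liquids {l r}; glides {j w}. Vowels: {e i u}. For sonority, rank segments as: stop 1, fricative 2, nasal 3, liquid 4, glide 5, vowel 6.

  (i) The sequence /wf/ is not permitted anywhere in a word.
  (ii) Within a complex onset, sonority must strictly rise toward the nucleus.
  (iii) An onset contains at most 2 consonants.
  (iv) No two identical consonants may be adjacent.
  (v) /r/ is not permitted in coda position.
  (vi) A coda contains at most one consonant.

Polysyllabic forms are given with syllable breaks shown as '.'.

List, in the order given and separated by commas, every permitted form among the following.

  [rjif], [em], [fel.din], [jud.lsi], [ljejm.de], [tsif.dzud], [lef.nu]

[rjif] — σ1 onset /rj/ (4→5 rises), coda /f/ ok → permitted
[em] — σ1 onset /∅/, coda /m/ ok → permitted
[fel.din] — σ1 onset /f/, coda /l/ ok; σ2 onset /d/, coda /n/ ok → permitted
[jud.lsi] — violates constraint (ii): syllable 2 onset /ls/: /l/ (liquid, 4) → /s/ (fricative, 2) does not rise → not permitted
[ljejm.de] — violates constraint (vi): syllable 1 coda /jm/ has 2 consonants (> 1) → not permitted
[tsif.dzud] — σ1 onset /ts/ (1→2 rises), coda /f/ ok; σ2 onset /dz/ (1→2 rises), coda /d/ ok → permitted
[lef.nu] — σ1 onset /l/, coda /f/ ok; σ2 onset /n/, coda /∅/ ok → permitted

[rjif], [em], [fel.din], [tsif.dzud], [lef.nu]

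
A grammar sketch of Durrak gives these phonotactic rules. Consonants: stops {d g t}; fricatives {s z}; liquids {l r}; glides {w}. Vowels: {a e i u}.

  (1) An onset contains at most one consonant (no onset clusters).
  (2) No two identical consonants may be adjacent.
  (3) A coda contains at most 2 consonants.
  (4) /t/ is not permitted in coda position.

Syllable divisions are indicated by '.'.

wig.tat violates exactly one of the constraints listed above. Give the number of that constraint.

wig.tat: syllable 2 coda contains /t/.
This is a violation of constraint 4: "/t/ is not permitted in coda position."
The remaining constraints (1, 2, 3) are satisfied.

4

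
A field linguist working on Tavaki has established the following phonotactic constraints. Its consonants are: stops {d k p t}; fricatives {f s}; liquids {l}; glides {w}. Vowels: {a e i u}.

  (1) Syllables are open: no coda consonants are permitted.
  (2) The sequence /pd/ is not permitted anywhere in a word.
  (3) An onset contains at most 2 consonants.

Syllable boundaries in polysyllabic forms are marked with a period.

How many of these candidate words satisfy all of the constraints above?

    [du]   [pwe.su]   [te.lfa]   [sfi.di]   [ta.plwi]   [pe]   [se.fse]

6

[du] — σ1 onset /d/, coda /∅/ ok → permitted
[pwe.su] — σ1 onset /pw/ (2C), coda /∅/ ok; σ2 onset /s/, coda /∅/ ok → permitted
[te.lfa] — σ1 onset /t/, coda /∅/ ok; σ2 onset /lf/ (2C), coda /∅/ ok → permitted
[sfi.di] — σ1 onset /sf/ (2C), coda /∅/ ok; σ2 onset /d/, coda /∅/ ok → permitted
[ta.plwi] — violates constraint 3: syllable 2 onset /plw/ has 3 consonants (> 2) → not permitted
[pe] — σ1 onset /p/, coda /∅/ ok → permitted
[se.fse] — σ1 onset /s/, coda /∅/ ok; σ2 onset /fs/ (2C), coda /∅/ ok → permitted
Permitted: [du], [pwe.su], [te.lfa], [sfi.di], [pe], [se.fse] → 6.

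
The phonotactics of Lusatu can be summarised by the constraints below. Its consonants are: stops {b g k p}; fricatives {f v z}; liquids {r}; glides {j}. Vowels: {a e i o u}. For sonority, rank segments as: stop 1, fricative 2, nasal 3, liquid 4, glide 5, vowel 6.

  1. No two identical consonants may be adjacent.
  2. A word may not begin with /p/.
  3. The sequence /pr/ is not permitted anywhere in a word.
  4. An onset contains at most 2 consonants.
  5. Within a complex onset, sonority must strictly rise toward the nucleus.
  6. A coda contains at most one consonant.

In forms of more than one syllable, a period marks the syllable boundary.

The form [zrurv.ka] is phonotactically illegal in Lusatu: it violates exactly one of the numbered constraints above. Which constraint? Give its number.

[zrurv.ka]: syllable 1 coda /rv/ has 2 consonants (> 1).
This is a violation of constraint 6: "A coda contains at most one consonant."
The remaining constraints (1, 2, 3, 4, 5) are satisfied.

6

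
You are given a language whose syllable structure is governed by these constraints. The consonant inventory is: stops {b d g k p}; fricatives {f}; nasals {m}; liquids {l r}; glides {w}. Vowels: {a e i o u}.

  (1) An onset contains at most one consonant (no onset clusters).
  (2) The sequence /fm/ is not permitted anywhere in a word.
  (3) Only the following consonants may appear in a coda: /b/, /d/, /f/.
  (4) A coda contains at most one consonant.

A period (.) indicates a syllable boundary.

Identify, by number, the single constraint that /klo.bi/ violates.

1

/klo.bi/: syllable 1 onset /kl/ has 2 consonants (> 1).
This is a violation of constraint 1: "An onset contains at most one consonant (no onset clusters)."
The remaining constraints (2, 3, 4) are satisfied.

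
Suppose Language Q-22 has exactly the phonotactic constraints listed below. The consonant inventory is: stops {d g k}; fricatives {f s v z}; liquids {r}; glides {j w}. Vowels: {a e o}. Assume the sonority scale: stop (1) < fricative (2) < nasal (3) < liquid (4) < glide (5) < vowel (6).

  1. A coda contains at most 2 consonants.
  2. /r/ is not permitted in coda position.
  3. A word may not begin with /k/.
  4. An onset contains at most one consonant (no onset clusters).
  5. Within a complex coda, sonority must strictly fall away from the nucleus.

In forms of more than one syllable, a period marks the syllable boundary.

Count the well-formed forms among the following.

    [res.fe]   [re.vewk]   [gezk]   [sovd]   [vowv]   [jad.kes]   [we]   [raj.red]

[res.fe] — σ1 onset /r/, coda /s/ ok; σ2 onset /f/, coda /∅/ ok → well-formed
[re.vewk] — σ1 onset /r/, coda /∅/ ok; σ2 onset /v/, coda /wk/ (5→1 falls) ok → well-formed
[gezk] — σ1 onset /g/, coda /zk/ (2→1 falls) ok → well-formed
[sovd] — σ1 onset /s/, coda /vd/ (2→1 falls) ok → well-formed
[vowv] — σ1 onset /v/, coda /wv/ (5→2 falls) ok → well-formed
[jad.kes] — σ1 onset /j/, coda /d/ ok; σ2 onset /k/, coda /s/ ok → well-formed
[we] — σ1 onset /w/, coda /∅/ ok → well-formed
[raj.red] — σ1 onset /r/, coda /j/ ok; σ2 onset /r/, coda /d/ ok → well-formed
Well-formed: [res.fe], [re.vewk], [gezk], [sovd], [vowv], [jad.kes], [we], [raj.red] → 8.

8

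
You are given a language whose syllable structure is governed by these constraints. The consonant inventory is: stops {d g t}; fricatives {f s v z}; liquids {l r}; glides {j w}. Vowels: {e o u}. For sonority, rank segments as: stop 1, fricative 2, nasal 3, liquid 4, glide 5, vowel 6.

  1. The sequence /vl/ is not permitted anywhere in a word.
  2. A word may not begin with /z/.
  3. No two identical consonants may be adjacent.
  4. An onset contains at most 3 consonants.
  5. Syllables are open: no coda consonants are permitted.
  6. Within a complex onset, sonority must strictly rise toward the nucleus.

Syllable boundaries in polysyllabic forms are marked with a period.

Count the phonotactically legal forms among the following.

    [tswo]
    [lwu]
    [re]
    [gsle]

[tswo] — σ1 onset /tsw/ (1→2→5 rises), coda /∅/ ok → phonotactically legal
[lwu] — σ1 onset /lw/ (4→5 rises), coda /∅/ ok → phonotactically legal
[re] — σ1 onset /r/, coda /∅/ ok → phonotactically legal
[gsle] — σ1 onset /gsl/ (1→2→4 rises), coda /∅/ ok → phonotactically legal
Phonotactically legal: [tswo], [lwu], [re], [gsle] → 4.

4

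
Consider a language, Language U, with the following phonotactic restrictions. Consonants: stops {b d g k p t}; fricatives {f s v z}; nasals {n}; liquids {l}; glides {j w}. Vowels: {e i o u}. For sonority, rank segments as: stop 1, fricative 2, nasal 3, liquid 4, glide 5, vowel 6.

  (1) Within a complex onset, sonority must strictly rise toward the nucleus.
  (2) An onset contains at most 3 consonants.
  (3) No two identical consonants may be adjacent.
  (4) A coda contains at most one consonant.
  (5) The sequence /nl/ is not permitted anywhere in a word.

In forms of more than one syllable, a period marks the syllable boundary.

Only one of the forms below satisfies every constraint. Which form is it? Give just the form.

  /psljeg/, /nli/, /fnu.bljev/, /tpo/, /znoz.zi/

/fnu.bljev/

/psljeg/ — violates constraint 2: syllable 1 onset /pslj/ has 4 consonants (> 3) → ill-formed
/nli/ — violates constraint 5: contains banned sequence /nl/ → ill-formed
/fnu.bljev/ — σ1 onset /fn/ (2→3 rises), coda /∅/ ok; σ2 onset /blj/ (1→4→5 rises), coda /v/ ok → well-formed
/tpo/ — violates constraint 1: syllable 1 onset /tp/: /t/ (stop, 1) → /p/ (stop, 1) does not rise → ill-formed
/znoz.zi/ — violates constraint 3: adjacent identical consonants /zz/ → ill-formed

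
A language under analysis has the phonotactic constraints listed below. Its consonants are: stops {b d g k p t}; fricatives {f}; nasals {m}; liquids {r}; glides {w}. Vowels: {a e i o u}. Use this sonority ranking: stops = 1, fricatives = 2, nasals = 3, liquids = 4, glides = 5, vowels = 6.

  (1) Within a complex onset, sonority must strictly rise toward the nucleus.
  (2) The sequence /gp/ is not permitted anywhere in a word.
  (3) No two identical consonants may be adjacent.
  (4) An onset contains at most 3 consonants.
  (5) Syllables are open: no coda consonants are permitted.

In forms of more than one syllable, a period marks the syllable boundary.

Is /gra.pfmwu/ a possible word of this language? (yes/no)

/gra.pfmwu/ — violates constraint 4: syllable 2 onset /pfmw/ has 4 consonants (> 3) → ill-formed

no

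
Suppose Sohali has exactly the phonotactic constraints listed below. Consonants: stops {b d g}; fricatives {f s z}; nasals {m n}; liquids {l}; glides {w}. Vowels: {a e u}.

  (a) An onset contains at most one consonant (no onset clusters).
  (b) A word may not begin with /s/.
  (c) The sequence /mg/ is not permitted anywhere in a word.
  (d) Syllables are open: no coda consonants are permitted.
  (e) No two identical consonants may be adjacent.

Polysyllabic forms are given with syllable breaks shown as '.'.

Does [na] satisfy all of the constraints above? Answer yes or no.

yes

[na] — σ1 onset /n/, coda /∅/ ok → licit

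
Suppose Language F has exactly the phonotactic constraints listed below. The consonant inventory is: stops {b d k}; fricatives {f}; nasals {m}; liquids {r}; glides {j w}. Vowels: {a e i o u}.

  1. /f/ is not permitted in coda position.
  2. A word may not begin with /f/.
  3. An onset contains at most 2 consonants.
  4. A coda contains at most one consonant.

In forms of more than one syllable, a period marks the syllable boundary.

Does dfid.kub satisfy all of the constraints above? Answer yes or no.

yes

dfid.kub — σ1 onset /df/ (2C), coda /d/ ok; σ2 onset /k/, coda /b/ ok → licit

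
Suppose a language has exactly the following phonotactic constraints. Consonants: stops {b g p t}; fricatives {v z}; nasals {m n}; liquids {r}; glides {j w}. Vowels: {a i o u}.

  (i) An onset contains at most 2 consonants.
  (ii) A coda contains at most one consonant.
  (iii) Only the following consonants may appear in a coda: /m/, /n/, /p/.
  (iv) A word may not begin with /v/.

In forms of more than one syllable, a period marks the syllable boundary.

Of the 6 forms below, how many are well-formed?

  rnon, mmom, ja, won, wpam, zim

rnon — σ1 onset /rn/ (2C), coda /n/ ok → well-formed
mmom — σ1 onset /mm/ (2C), coda /m/ ok → well-formed
ja — σ1 onset /j/, coda /∅/ ok → well-formed
won — σ1 onset /w/, coda /n/ ok → well-formed
wpam — σ1 onset /wp/ (2C), coda /m/ ok → well-formed
zim — σ1 onset /z/, coda /m/ ok → well-formed
Well-formed: rnon, mmom, ja, won, wpam, zim → 6.

6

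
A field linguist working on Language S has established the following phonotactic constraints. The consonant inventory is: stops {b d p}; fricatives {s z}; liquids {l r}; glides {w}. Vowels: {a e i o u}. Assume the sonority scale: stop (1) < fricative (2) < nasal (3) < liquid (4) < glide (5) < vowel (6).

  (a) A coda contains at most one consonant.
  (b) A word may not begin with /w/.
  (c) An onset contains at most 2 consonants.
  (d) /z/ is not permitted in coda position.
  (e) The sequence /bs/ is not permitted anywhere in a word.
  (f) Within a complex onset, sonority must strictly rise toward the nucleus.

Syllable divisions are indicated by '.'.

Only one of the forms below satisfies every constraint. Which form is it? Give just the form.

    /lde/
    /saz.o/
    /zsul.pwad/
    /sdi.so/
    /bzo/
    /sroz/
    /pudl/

/lde/ — violates constraint (f): syllable 1 onset /ld/: /l/ (liquid, 4) → /d/ (stop, 1) does not rise → phonotactically illegal
/saz.o/ — violates constraint (d): syllable 1 coda contains /z/ → phonotactically illegal
/zsul.pwad/ — violates constraint (f): syllable 1 onset /zs/: /z/ (fricative, 2) → /s/ (fricative, 2) does not rise → phonotactically illegal
/sdi.so/ — violates constraint (f): syllable 1 onset /sd/: /s/ (fricative, 2) → /d/ (stop, 1) does not rise → phonotactically illegal
/bzo/ — σ1 onset /bz/ (1→2 rises), coda /∅/ ok → phonotactically legal
/sroz/ — violates constraint (d): syllable 1 coda contains /z/ → phonotactically illegal
/pudl/ — violates constraint (a): syllable 1 coda /dl/ has 2 consonants (> 1) → phonotactically illegal

/bzo/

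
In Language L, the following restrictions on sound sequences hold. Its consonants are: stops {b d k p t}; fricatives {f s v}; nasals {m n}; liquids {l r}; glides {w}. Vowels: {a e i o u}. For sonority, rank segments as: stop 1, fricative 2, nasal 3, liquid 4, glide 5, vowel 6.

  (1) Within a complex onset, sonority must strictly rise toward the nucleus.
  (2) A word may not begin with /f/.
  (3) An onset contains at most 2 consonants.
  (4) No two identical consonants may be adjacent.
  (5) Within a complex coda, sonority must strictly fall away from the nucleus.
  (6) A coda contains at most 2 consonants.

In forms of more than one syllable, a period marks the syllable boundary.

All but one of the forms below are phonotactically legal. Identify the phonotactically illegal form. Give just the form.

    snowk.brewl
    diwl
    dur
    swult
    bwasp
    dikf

dikf

snowk.brewl — σ1 onset /sn/ (2→3 rises), coda /wk/ (5→1 falls) ok; σ2 onset /br/ (1→4 rises), coda /wl/ (5→4 falls) ok → phonotactically legal
diwl — σ1 onset /d/, coda /wl/ (5→4 falls) ok → phonotactically legal
dur — σ1 onset /d/, coda /r/ ok → phonotactically legal
swult — σ1 onset /sw/ (2→5 rises), coda /lt/ (4→1 falls) ok → phonotactically legal
bwasp — σ1 onset /bw/ (1→5 rises), coda /sp/ (2→1 falls) ok → phonotactically legal
dikf — violates constraint 5: syllable 1 coda /kf/: /k/ (stop, 1) → /f/ (fricative, 2) does not fall → phonotactically illegal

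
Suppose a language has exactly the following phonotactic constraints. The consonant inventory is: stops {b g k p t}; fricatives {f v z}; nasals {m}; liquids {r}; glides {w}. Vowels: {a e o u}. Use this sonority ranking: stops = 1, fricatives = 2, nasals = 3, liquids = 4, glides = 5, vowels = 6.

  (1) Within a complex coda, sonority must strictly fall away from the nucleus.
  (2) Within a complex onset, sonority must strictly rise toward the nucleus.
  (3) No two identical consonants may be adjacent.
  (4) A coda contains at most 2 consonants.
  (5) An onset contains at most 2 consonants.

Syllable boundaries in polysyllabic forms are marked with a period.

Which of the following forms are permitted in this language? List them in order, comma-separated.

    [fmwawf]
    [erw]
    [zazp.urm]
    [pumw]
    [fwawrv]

[zazp.urm]

[fmwawf] — violates constraint 5: syllable 1 onset /fmw/ has 3 consonants (> 2) → not permitted
[erw] — violates constraint 1: syllable 1 coda /rw/: /r/ (liquid, 4) → /w/ (glide, 5) does not fall → not permitted
[zazp.urm] — σ1 onset /z/, coda /zp/ (2→1 falls) ok; σ2 onset /∅/, coda /rm/ (4→3 falls) ok → permitted
[pumw] — violates constraint 1: syllable 1 coda /mw/: /m/ (nasal, 3) → /w/ (glide, 5) does not fall → not permitted
[fwawrv] — violates constraint 4: syllable 1 coda /wrv/ has 3 consonants (> 2) → not permitted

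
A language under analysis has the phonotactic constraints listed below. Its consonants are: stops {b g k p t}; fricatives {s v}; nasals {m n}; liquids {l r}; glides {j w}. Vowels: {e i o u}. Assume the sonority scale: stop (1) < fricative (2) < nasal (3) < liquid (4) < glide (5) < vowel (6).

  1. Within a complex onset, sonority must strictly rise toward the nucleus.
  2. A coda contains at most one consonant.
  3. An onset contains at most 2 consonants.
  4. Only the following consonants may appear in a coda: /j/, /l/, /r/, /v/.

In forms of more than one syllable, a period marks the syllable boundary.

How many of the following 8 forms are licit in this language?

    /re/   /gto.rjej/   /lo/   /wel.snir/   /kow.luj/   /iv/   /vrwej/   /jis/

4

/re/ — σ1 onset /r/, coda /∅/ ok → licit
/gto.rjej/ — violates constraint 1: syllable 1 onset /gt/: /g/ (stop, 1) → /t/ (stop, 1) does not rise → illicit
/lo/ — σ1 onset /l/, coda /∅/ ok → licit
/wel.snir/ — σ1 onset /w/, coda /l/ ok; σ2 onset /sn/ (2→3 rises), coda /r/ ok → licit
/kow.luj/ — violates constraint 4: syllable 1 coda contains /w/, which is not a licensed coda consonant → illicit
/iv/ — σ1 onset /∅/, coda /v/ ok → licit
/vrwej/ — violates constraint 3: syllable 1 onset /vrw/ has 3 consonants (> 2) → illicit
/jis/ — violates constraint 4: syllable 1 coda contains /s/, which is not a licensed coda consonant → illicit
Licit: /re/, /lo/, /wel.snir/, /iv/ → 4.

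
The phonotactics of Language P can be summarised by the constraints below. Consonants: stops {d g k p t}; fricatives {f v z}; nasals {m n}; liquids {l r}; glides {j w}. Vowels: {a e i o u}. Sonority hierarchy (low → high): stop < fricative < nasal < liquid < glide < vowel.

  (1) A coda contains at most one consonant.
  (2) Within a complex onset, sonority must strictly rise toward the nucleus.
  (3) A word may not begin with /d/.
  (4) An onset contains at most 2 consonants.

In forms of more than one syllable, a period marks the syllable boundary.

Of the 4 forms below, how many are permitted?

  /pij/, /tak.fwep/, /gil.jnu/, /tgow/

/pij/ — σ1 onset /p/, coda /j/ ok → permitted
/tak.fwep/ — σ1 onset /t/, coda /k/ ok; σ2 onset /fw/ (2→5 rises), coda /p/ ok → permitted
/gil.jnu/ — violates constraint 2: syllable 2 onset /jn/: /j/ (glide, 5) → /n/ (nasal, 3) does not rise → not permitted
/tgow/ — violates constraint 2: syllable 1 onset /tg/: /t/ (stop, 1) → /g/ (stop, 1) does not rise → not permitted
Permitted: /pij/, /tak.fwep/ → 2.

2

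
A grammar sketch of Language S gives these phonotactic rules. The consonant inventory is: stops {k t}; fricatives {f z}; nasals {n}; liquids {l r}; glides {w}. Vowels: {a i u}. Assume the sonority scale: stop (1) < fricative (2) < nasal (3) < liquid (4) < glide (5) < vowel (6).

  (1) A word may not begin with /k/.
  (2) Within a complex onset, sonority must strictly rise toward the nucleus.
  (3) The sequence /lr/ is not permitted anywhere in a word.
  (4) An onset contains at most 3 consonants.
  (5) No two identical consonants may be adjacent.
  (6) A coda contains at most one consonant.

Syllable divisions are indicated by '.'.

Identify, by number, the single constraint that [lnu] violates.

2

[lnu]: syllable 1 onset /ln/: /l/ (liquid, 4) → /n/ (nasal, 3) does not rise.
This is a violation of constraint 2: "Within a complex onset, sonority must strictly rise toward the nucleus."
The remaining constraints (1, 3, 4, 5, 6) are satisfied.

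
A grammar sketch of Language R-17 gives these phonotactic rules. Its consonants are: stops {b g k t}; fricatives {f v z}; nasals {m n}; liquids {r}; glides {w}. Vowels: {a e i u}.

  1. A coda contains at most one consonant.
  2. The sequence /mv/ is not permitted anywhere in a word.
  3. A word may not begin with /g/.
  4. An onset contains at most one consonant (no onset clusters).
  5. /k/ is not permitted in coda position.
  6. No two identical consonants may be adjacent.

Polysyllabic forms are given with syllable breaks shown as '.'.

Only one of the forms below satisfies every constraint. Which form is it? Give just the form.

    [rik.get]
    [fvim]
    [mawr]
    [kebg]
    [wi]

[rik.get] — violates constraint 5: syllable 1 coda contains /k/ → phonotactically illegal
[fvim] — violates constraint 4: syllable 1 onset /fv/ has 2 consonants (> 1) → phonotactically illegal
[mawr] — violates constraint 1: syllable 1 coda /wr/ has 2 consonants (> 1) → phonotactically illegal
[kebg] — violates constraint 1: syllable 1 coda /bg/ has 2 consonants (> 1) → phonotactically illegal
[wi] — σ1 onset /w/, coda /∅/ ok → phonotactically legal

[wi]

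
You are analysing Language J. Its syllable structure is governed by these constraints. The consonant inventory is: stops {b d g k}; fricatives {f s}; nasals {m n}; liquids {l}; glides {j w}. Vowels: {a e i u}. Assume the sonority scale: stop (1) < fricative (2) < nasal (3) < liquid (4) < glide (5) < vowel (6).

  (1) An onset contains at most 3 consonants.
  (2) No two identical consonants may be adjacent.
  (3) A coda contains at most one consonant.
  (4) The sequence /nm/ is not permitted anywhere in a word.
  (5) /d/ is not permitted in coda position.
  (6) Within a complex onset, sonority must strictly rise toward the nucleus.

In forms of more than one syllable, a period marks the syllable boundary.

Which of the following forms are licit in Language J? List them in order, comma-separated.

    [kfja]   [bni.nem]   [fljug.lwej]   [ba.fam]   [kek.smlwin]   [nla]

[kfja], [bni.nem], [fljug.lwej], [ba.fam], [nla]

[kfja] — σ1 onset /kfj/ (1→2→5 rises), coda /∅/ ok → licit
[bni.nem] — σ1 onset /bn/ (1→3 rises), coda /∅/ ok; σ2 onset /n/, coda /m/ ok → licit
[fljug.lwej] — σ1 onset /flj/ (2→4→5 rises), coda /g/ ok; σ2 onset /lw/ (4→5 rises), coda /j/ ok → licit
[ba.fam] — σ1 onset /b/, coda /∅/ ok; σ2 onset /f/, coda /m/ ok → licit
[kek.smlwin] — violates constraint 1: syllable 2 onset /smlw/ has 4 consonants (> 3) → illicit
[nla] — σ1 onset /nl/ (3→4 rises), coda /∅/ ok → licit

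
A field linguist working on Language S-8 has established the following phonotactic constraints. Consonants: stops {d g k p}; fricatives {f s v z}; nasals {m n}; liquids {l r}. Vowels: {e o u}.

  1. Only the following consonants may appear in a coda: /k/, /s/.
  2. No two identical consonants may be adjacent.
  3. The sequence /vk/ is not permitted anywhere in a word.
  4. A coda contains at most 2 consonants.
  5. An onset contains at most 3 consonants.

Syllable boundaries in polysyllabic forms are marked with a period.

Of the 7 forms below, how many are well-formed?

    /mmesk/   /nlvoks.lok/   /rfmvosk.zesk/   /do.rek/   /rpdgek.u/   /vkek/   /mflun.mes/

/mmesk/ — violates constraint 2: adjacent identical consonants /mm/ → ill-formed
/nlvoks.lok/ — σ1 onset /nlv/ (3C), coda /ks/ (2C) ok; σ2 onset /l/, coda /k/ ok → well-formed
/rfmvosk.zesk/ — violates constraint 5: syllable 1 onset /rfmv/ has 4 consonants (> 3) → ill-formed
/do.rek/ — σ1 onset /d/, coda /∅/ ok; σ2 onset /r/, coda /k/ ok → well-formed
/rpdgek.u/ — violates constraint 5: syllable 1 onset /rpdg/ has 4 consonants (> 3) → ill-formed
/vkek/ — violates constraint 3: contains banned sequence /vk/ → ill-formed
/mflun.mes/ — violates constraint 1: syllable 1 coda contains /n/, which is not a licensed coda consonant → ill-formed
Well-formed: /nlvoks.lok/, /do.rek/ → 2.

2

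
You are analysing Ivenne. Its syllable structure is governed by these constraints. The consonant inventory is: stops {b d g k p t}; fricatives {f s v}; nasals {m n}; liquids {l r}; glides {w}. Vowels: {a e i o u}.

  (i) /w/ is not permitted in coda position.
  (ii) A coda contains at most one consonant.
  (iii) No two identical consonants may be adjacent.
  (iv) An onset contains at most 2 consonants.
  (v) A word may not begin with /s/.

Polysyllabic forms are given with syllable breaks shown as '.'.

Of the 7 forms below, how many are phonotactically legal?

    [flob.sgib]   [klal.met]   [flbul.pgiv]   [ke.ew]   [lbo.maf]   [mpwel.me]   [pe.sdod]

[flob.sgib] — σ1 onset /fl/ (2C), coda /b/ ok; σ2 onset /sg/ (2C), coda /b/ ok → phonotactically legal
[klal.met] — σ1 onset /kl/ (2C), coda /l/ ok; σ2 onset /m/, coda /t/ ok → phonotactically legal
[flbul.pgiv] — violates constraint (iv): syllable 1 onset /flb/ has 3 consonants (> 2) → phonotactically illegal
[ke.ew] — violates constraint (i): syllable 2 coda contains /w/ → phonotactically illegal
[lbo.maf] — σ1 onset /lb/ (2C), coda /∅/ ok; σ2 onset /m/, coda /f/ ok → phonotactically legal
[mpwel.me] — violates constraint (iv): syllable 1 onset /mpw/ has 3 consonants (> 2) → phonotactically illegal
[pe.sdod] — σ1 onset /p/, coda /∅/ ok; σ2 onset /sd/ (2C), coda /d/ ok → phonotactically legal
Phonotactically legal: [flob.sgib], [klal.met], [lbo.maf], [pe.sdod] → 4.

4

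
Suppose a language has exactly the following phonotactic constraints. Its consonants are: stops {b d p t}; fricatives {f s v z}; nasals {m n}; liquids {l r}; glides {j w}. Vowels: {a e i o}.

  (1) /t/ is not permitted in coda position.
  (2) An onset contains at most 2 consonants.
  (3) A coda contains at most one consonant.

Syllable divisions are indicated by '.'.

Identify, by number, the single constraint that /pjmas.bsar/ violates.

/pjmas.bsar/: syllable 1 onset /pjm/ has 3 consonants (> 2).
This is a violation of constraint 2: "An onset contains at most 2 consonants."
The remaining constraints (1, 3) are satisfied.

2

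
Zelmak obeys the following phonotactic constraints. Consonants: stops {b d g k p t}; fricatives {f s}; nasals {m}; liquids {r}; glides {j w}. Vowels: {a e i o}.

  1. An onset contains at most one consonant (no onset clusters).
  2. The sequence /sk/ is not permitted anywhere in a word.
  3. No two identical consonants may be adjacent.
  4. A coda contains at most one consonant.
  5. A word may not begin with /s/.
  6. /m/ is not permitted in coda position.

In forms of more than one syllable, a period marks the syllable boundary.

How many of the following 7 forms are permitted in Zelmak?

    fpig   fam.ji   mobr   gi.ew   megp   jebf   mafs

1

fpig — violates constraint 1: syllable 1 onset /fp/ has 2 consonants (> 1) → not permitted
fam.ji — violates constraint 6: syllable 1 coda contains /m/ → not permitted
mobr — violates constraint 4: syllable 1 coda /br/ has 2 consonants (> 1) → not permitted
gi.ew — σ1 onset /g/, coda /∅/ ok; σ2 onset /∅/, coda /w/ ok → permitted
megp — violates constraint 4: syllable 1 coda /gp/ has 2 consonants (> 1) → not permitted
jebf — violates constraint 4: syllable 1 coda /bf/ has 2 consonants (> 1) → not permitted
mafs — violates constraint 4: syllable 1 coda /fs/ has 2 consonants (> 1) → not permitted
Permitted: gi.ew → 1.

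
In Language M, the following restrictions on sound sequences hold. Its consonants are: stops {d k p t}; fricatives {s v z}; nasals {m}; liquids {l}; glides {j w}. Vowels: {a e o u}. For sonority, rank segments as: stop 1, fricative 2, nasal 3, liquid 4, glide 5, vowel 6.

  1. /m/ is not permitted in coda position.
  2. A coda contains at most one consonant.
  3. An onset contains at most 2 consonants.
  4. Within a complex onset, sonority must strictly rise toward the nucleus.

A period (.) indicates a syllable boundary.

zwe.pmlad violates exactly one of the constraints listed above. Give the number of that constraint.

3

zwe.pmlad: syllable 2 onset /pml/ has 3 consonants (> 2).
This is a violation of constraint 3: "An onset contains at most 2 consonants."
The remaining constraints (1, 2, 4) are satisfied.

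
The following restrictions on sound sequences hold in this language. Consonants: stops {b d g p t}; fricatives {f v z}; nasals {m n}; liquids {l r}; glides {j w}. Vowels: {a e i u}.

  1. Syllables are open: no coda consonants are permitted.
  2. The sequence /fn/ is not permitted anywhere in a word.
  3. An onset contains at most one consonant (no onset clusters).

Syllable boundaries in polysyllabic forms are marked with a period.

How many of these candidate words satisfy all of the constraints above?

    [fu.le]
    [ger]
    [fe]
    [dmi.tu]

[fu.le] — σ1 onset /f/, coda /∅/ ok; σ2 onset /l/, coda /∅/ ok → permitted
[ger] — violates constraint 1: syllable 1 coda /r/ has 1 consonant (> 0) → not permitted
[fe] — σ1 onset /f/, coda /∅/ ok → permitted
[dmi.tu] — violates constraint 3: syllable 1 onset /dm/ has 2 consonants (> 1) → not permitted
Permitted: [fu.le], [fe] → 2.

2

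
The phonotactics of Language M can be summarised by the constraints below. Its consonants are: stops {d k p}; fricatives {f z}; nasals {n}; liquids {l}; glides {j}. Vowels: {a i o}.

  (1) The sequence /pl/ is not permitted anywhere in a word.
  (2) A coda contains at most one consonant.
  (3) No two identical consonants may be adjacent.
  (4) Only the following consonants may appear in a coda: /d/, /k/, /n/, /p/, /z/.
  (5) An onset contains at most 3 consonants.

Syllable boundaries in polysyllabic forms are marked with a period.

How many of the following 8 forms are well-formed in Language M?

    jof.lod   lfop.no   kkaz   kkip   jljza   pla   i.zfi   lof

2

jof.lod — violates constraint 4: syllable 1 coda contains /f/, which is not a licensed coda consonant → ill-formed
lfop.no — σ1 onset /lf/ (2C), coda /p/ ok; σ2 onset /n/, coda /∅/ ok → well-formed
kkaz — violates constraint 3: adjacent identical consonants /kk/ → ill-formed
kkip — violates constraint 3: adjacent identical consonants /kk/ → ill-formed
jljza — violates constraint 5: syllable 1 onset /jljz/ has 4 consonants (> 3) → ill-formed
pla — violates constraint 1: contains banned sequence /pl/ → ill-formed
i.zfi — σ1 onset /∅/, coda /∅/ ok; σ2 onset /zf/ (2C), coda /∅/ ok → well-formed
lof — violates constraint 4: syllable 1 coda contains /f/, which is not a licensed coda consonant → ill-formed
Well-formed: lfop.no, i.zfi → 2.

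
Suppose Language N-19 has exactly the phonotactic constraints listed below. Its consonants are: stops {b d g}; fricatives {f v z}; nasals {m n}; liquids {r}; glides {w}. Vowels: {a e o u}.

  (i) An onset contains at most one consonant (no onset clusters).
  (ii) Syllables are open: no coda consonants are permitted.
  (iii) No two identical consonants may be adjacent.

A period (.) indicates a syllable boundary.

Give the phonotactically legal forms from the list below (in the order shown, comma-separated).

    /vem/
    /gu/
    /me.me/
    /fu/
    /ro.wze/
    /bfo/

/gu/, /me.me/, /fu/

/vem/ — violates constraint (ii): syllable 1 coda /m/ has 1 consonant (> 0) → phonotactically illegal
/gu/ — σ1 onset /g/, coda /∅/ ok → phonotactically legal
/me.me/ — σ1 onset /m/, coda /∅/ ok; σ2 onset /m/, coda /∅/ ok → phonotactically legal
/fu/ — σ1 onset /f/, coda /∅/ ok → phonotactically legal
/ro.wze/ — violates constraint (i): syllable 2 onset /wz/ has 2 consonants (> 1) → phonotactically illegal
/bfo/ — violates constraint (i): syllable 1 onset /bf/ has 2 consonants (> 1) → phonotactically illegal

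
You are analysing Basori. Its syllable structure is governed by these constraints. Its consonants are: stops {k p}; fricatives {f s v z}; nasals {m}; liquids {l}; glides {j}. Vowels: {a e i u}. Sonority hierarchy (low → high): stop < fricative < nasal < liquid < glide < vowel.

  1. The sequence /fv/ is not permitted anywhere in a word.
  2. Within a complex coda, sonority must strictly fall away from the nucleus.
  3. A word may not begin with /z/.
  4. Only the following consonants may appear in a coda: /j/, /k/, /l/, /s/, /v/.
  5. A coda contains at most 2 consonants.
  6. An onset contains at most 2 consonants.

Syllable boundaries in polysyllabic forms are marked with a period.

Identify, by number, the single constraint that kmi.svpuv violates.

kmi.svpuv: syllable 2 onset /svp/ has 3 consonants (> 2).
This is a violation of constraint 6: "An onset contains at most 2 consonants."
The remaining constraints (1, 2, 3, 4, 5) are satisfied.

6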